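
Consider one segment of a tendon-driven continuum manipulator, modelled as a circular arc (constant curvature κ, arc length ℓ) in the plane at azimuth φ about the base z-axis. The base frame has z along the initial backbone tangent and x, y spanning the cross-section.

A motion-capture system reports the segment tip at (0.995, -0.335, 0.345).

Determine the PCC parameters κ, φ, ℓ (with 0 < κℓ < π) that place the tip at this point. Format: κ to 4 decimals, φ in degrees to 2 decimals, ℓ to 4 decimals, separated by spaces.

ρ = √(x²+y²) = √(0.995² + -0.335²) = 1.04988
φ = atan2(y, x) mod 360° = atan2(-0.335, 0.995) = 341.3925°
|p|² = ρ² + z² = 1.04988² + 0.345² = 1.22128
κ = 2ρ / |p|² = 2×1.04988 / 1.22128 = 1.71932
θ = 2·atan2(ρ, z) = 2·atan2(1.04988, 0.345) = 2.50661 rad
ℓ = θ/κ = 2.50661/1.71932 = 1.45791

1.7193 341.39 1.4579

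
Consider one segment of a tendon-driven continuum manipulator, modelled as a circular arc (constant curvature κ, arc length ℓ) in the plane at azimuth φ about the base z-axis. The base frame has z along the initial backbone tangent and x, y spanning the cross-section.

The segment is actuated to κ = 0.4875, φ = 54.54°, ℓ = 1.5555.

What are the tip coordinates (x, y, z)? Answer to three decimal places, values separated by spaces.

θ = κ·ℓ = 0.4875 × 1.5555 = 0.75831 rad
ρ = (1 − cos θ)/κ = (1 − 0.72600)/0.4875 = 0.56205
z = sin θ / κ = 0.68769/0.4875 = 1.41065
x = ρ cos φ = 0.56205 × cos(54.54°) = 0.32606
y = ρ sin φ = 0.56205 × sin(54.54°) = 0.45780

0.326 0.458 1.411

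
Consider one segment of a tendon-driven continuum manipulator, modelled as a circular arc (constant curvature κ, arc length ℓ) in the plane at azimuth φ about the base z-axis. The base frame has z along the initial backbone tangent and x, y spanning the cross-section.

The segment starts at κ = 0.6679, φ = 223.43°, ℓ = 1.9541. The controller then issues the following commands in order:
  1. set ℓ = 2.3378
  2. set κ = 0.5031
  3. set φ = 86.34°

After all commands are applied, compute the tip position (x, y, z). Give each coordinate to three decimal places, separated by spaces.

0.078 1.221 1.835

initial: κ=0.6679, φ=223.43°, ℓ=1.9541
cmd 1: set ℓ=2.3378 → (κ,φ,ℓ)=(0.6679,223.43°,2.3378) → tip=(-1.0771,-1.0196,1.4972)
cmd 2: set κ=0.5031 → (κ,φ,ℓ)=(0.5031,223.43°,2.3378) → tip=(-0.8885,-0.8411,1.8349)
cmd 3: set φ=86.34° → (κ,φ,ℓ)=(0.5031,86.34°,2.3378) → tip=(0.0781,1.2210,1.8349)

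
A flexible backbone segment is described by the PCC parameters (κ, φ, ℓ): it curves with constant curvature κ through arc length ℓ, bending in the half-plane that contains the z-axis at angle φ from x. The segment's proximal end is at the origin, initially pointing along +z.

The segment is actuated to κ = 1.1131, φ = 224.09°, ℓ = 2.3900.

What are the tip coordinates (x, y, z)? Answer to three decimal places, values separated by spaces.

θ = κ·ℓ = 1.1131 × 2.3900 = 2.66031 rad
ρ = (1 − cos θ)/κ = (1 − -0.88640)/1.1131 = 1.69473
z = sin θ / κ = 0.46292/1.1131 = 0.41588
x = ρ cos φ = 1.69473 × cos(224.09°) = -1.21723
y = ρ sin φ = 1.69473 × sin(224.09°) = -1.17917

-1.217 -1.179 0.416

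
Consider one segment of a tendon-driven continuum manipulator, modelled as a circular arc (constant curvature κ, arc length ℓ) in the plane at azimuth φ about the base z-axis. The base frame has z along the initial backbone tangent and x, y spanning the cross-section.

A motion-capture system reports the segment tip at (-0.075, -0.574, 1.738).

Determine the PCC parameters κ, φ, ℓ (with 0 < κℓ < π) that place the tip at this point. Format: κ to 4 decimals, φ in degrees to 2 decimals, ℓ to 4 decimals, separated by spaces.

0.3450 262.56 1.8638

ρ = √(x²+y²) = √(-0.075² + -0.574²) = 0.57888
φ = atan2(y, x) mod 360° = atan2(-0.574, -0.075) = 262.5558°
|p|² = ρ² + z² = 0.57888² + 1.738² = 3.35574
κ = 2ρ / |p|² = 2×0.57888 / 3.35574 = 0.34501
θ = 2·atan2(ρ, z) = 2·atan2(0.57888, 1.738) = 0.64303 rad
ℓ = θ/κ = 0.64303/0.34501 = 1.86381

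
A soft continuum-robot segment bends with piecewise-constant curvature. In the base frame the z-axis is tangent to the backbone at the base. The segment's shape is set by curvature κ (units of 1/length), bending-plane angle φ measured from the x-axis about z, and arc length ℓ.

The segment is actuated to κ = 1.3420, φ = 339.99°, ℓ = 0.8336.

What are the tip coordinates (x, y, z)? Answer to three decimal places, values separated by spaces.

0.394 -0.144 0.670

θ = κ·ℓ = 1.3420 × 0.8336 = 1.11869 rad
ρ = (1 − cos θ)/κ = (1 − 0.43686)/1.3420 = 0.41963
z = sin θ / κ = 0.89953/1.3420 = 0.67029
x = ρ cos φ = 0.41963 × cos(339.99°) = 0.39430
y = ρ sin φ = 0.41963 × sin(339.99°) = -0.14359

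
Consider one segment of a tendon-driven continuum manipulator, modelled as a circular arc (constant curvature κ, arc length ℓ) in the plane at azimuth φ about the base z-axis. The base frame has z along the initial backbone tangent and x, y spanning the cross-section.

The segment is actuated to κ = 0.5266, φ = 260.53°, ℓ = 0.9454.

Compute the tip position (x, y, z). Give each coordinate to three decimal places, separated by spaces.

-0.038 -0.227 0.907

θ = κ·ℓ = 0.5266 × 0.9454 = 0.49785 rad
ρ = (1 − cos θ)/κ = (1 − 0.87861)/0.5266 = 0.23051
z = sin θ / κ = 0.47754/0.5266 = 0.90683
x = ρ cos φ = 0.23051 × cos(260.53°) = -0.03793
y = ρ sin φ = 0.23051 × sin(260.53°) = -0.22737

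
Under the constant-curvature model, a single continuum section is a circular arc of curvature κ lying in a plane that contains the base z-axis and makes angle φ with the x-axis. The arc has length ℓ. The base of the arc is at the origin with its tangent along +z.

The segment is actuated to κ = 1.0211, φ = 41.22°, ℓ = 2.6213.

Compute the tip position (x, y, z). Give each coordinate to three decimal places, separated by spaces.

θ = κ·ℓ = 1.0211 × 2.6213 = 2.67661 rad
ρ = (1 − cos θ)/κ = (1 − -0.89383)/1.0211 = 1.85470
z = sin θ / κ = 0.44841/1.0211 = 0.43914
x = ρ cos φ = 1.85470 × cos(41.22°) = 1.39507
y = ρ sin φ = 1.85470 × sin(41.22°) = 1.22216

1.395 1.222 0.439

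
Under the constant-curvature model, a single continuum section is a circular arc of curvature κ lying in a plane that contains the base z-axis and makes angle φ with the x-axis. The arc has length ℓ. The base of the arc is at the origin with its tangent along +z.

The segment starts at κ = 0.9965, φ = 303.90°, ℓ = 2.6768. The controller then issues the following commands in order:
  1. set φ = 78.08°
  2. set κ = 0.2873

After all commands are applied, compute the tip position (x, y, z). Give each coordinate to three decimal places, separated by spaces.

initial: κ=0.9965, φ=303.90°, ℓ=2.6768
cmd 1: set φ=78.08° → (κ,φ,ℓ)=(0.9965,78.08°,2.6768) → tip=(0.3917,1.8554,0.4582)
cmd 2: set κ=0.2873 → (κ,φ,ℓ)=(0.2873,78.08°,2.6768) → tip=(0.2023,0.9584,2.4206)

0.202 0.958 2.421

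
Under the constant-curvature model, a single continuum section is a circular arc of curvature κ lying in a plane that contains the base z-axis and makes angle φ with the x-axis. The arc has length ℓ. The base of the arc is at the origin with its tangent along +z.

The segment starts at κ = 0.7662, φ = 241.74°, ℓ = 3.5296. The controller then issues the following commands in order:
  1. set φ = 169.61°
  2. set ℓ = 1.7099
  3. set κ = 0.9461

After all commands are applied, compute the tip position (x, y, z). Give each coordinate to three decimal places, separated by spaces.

initial: κ=0.7662, φ=241.74°, ℓ=3.5296
cmd 1: set φ=169.61° → (κ,φ,ℓ)=(0.7662,169.61°,3.5296) → tip=(-2.4467,0.4486,0.5526)
cmd 2: set ℓ=1.7099 → (κ,φ,ℓ)=(0.7662,169.61°,1.7099) → tip=(-0.9529,0.1747,1.2611)
cmd 3: set κ=0.9461 → (κ,φ,ℓ)=(0.9461,169.61°,1.7099) → tip=(-1.0884,0.1996,1.0558)

-1.088 0.200 1.056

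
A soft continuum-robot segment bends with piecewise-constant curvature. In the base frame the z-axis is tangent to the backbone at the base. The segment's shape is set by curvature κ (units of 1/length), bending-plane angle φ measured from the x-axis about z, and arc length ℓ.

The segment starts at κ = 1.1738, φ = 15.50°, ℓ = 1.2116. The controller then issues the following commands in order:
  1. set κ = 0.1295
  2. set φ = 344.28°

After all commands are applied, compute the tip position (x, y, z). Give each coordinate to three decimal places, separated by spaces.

initial: κ=1.1738, φ=15.50°, ℓ=1.2116
cmd 1: set κ=0.1295 → (κ,φ,ℓ)=(0.1295,15.50°,1.2116) → tip=(0.0914,0.0253,1.2066)
cmd 2: set φ=344.28° → (κ,φ,ℓ)=(0.1295,344.28°,1.2116) → tip=(0.0913,-0.0257,1.2066)

0.091 -0.026 1.207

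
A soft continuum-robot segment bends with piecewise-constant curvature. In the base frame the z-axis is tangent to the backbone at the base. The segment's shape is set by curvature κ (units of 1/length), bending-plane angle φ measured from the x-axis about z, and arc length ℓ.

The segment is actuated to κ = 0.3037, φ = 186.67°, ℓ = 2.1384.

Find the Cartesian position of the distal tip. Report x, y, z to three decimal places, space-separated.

θ = κ·ℓ = 0.3037 × 2.1384 = 0.64943 rad
ρ = (1 − cos θ)/κ = (1 − 0.79643)/0.3037 = 0.67031
z = sin θ / κ = 0.60473/0.3037 = 1.99122
x = ρ cos φ = 0.67031 × cos(186.67°) = -0.66577
y = ρ sin φ = 0.67031 × sin(186.67°) = -0.07786

-0.666 -0.078 1.991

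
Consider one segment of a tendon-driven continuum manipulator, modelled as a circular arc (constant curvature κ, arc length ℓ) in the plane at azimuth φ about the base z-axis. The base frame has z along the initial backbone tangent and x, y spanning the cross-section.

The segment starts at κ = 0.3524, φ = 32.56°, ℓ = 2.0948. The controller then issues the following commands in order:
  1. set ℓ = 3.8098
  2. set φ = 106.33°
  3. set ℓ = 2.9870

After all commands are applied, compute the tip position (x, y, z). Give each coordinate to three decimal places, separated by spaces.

-0.403 1.374 2.465

initial: κ=0.3524, φ=32.56°, ℓ=2.0948
cmd 1: set ℓ=3.8098 → (κ,φ,ℓ)=(0.3524,32.56°,3.8098) → tip=(1.8506,1.1817,2.7641)
cmd 2: set φ=106.33° → (κ,φ,ℓ)=(0.3524,106.33°,3.8098) → tip=(-0.6174,2.1071,2.7641)
cmd 3: set ℓ=2.9870 → (κ,φ,ℓ)=(0.3524,106.33°,2.9870) → tip=(-0.4027,1.3744,2.4652)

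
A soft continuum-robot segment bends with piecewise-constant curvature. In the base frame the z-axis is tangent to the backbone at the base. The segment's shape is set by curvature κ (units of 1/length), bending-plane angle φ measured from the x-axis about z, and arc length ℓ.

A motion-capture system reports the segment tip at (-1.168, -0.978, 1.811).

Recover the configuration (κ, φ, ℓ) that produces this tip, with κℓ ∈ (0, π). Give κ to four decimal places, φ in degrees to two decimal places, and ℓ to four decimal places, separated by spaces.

0.5440 219.94 2.5710

ρ = √(x²+y²) = √(-1.168² + -0.978²) = 1.52339
φ = atan2(y, x) mod 360° = atan2(-0.978, -1.168) = 219.9404°
|p|² = ρ² + z² = 1.52339² + 1.811² = 5.60043
κ = 2ρ / |p|² = 2×1.52339 / 5.60043 = 0.54403
θ = 2·atan2(ρ, z) = 2·atan2(1.52339, 1.811) = 1.39871 rad
ℓ = θ/κ = 1.39871/0.54403 = 2.57104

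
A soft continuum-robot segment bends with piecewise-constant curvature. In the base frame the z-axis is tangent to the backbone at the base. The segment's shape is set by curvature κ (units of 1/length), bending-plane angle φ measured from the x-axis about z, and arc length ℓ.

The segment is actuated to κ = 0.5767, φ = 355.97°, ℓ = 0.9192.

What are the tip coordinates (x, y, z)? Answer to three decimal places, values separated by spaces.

θ = κ·ℓ = 0.5767 × 0.9192 = 0.53010 rad
ρ = (1 − cos θ)/κ = (1 − 0.86276)/0.5767 = 0.23798
z = sin θ / κ = 0.50562/0.5767 = 0.87675
x = ρ cos φ = 0.23798 × cos(355.97°) = 0.23739
y = ρ sin φ = 0.23798 × sin(355.97°) = -0.01673

0.237 -0.017 0.877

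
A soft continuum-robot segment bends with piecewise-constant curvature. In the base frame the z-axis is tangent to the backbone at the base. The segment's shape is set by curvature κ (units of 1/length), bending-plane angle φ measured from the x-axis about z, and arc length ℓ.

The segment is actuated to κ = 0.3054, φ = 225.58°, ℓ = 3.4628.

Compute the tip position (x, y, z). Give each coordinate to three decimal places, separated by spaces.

θ = κ·ℓ = 0.3054 × 3.4628 = 1.05754 rad
ρ = (1 − cos θ)/κ = (1 − 0.49102)/0.3054 = 1.66661
z = sin θ / κ = 0.87115/0.3054 = 2.85249
x = ρ cos φ = 1.66661 × cos(225.58°) = -1.16648
y = ρ sin φ = 1.66661 × sin(225.58°) = -1.19034

-1.166 -1.190 2.852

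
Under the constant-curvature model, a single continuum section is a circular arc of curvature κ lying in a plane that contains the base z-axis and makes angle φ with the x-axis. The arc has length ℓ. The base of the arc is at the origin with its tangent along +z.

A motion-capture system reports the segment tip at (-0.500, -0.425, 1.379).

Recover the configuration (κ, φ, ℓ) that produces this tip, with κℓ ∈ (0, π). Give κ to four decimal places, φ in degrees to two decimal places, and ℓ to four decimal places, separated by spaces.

ρ = √(x²+y²) = √(-0.500² + -0.425²) = 0.65622
φ = atan2(y, x) mod 360° = atan2(-0.425, -0.500) = 220.3645°
|p|² = ρ² + z² = 0.65622² + 1.379² = 2.33227
κ = 2ρ / |p|² = 2×0.65622 / 2.33227 = 0.56273
θ = 2·atan2(ρ, z) = 2·atan2(0.65622, 1.379) = 0.88831 rad
ℓ = θ/κ = 0.88831/0.56273 = 1.57857

0.5627 220.36 1.5786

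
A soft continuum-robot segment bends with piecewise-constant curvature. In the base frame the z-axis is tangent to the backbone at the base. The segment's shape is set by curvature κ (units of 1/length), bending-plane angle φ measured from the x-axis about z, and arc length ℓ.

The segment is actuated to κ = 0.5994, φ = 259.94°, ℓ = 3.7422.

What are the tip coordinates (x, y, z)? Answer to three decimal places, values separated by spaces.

θ = κ·ℓ = 0.5994 × 3.7422 = 2.24307 rad
ρ = (1 − cos θ)/κ = (1 − -0.62277)/0.5994 = 2.70732
z = sin θ / κ = 0.78240/0.5994 = 1.30531
x = ρ cos φ = 2.70732 × cos(259.94°) = -0.47291
y = ρ sin φ = 2.70732 × sin(259.94°) = -2.66570

-0.473 -2.666 1.305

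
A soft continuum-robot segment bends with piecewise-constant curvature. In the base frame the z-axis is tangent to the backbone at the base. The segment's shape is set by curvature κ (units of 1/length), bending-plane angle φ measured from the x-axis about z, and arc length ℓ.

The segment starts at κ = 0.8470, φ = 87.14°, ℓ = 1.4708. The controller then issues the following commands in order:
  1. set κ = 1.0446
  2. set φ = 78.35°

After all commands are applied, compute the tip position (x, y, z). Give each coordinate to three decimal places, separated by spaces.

initial: κ=0.8470, φ=87.14°, ℓ=1.4708
cmd 1: set κ=1.0446 → (κ,φ,ℓ)=(1.0446,87.14°,1.4708) → tip=(0.0461,0.9232,0.9567)
cmd 2: set φ=78.35° → (κ,φ,ℓ)=(1.0446,78.35°,1.4708) → tip=(0.1867,0.9053,0.9567)

0.187 0.905 0.957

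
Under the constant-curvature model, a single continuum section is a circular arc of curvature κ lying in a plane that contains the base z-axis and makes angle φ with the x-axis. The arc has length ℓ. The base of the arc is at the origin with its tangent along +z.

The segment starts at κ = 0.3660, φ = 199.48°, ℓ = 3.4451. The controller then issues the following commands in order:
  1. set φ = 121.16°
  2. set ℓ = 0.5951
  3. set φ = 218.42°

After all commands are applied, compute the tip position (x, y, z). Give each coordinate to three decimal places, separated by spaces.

-0.051 -0.040 0.590

initial: κ=0.3660, φ=199.48°, ℓ=3.4451
cmd 1: set φ=121.16° → (κ,φ,ℓ)=(0.3660,121.16°,3.4451) → tip=(-0.9826,1.6251,2.6021)
cmd 2: set ℓ=0.5951 → (κ,φ,ℓ)=(0.3660,121.16°,0.5951) → tip=(-0.0334,0.0552,0.5904)
cmd 3: set φ=218.42° → (κ,φ,ℓ)=(0.3660,218.42°,0.5951) → tip=(-0.0506,-0.0401,0.5904)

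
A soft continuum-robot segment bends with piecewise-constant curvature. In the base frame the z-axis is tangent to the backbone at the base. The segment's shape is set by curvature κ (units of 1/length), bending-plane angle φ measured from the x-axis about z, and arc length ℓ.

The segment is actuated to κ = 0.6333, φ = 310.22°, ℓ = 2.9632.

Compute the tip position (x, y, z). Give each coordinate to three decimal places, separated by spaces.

θ = κ·ℓ = 0.6333 × 2.9632 = 1.87659 rad
ρ = (1 − cos θ)/κ = (1 − -0.30105)/0.6333 = 2.05440
z = sin θ / κ = 0.95361/0.6333 = 1.50577
x = ρ cos φ = 2.05440 × cos(310.22°) = 1.32658
y = ρ sin φ = 2.05440 × sin(310.22°) = -1.56868

1.327 -1.569 1.506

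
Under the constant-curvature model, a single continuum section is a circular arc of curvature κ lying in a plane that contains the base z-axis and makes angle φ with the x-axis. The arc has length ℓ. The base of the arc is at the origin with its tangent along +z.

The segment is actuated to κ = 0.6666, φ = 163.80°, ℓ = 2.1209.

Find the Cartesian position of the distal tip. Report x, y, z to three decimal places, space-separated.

-1.215 0.353 1.482

θ = κ·ℓ = 0.6666 × 2.1209 = 1.41379 rad
ρ = (1 − cos θ)/κ = (1 − 0.15636)/0.6666 = 1.26559
z = sin θ / κ = 0.98770/0.6666 = 1.48170
x = ρ cos φ = 1.26559 × cos(163.80°) = -1.21533
y = ρ sin φ = 1.26559 × sin(163.80°) = 0.35309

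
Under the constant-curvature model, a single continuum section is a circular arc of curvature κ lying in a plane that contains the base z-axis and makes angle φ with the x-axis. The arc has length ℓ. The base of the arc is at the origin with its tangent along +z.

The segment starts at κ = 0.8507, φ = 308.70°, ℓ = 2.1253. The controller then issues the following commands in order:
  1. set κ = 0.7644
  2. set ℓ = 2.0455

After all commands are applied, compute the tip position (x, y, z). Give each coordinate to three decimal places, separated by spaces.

0.812 -1.014 1.308

initial: κ=0.8507, φ=308.70°, ℓ=2.1253
cmd 1: set κ=0.7644 → (κ,φ,ℓ)=(0.7644,308.70°,2.1253) → tip=(0.8619,-1.0759,1.3063)
cmd 2: set ℓ=2.0455 → (κ,φ,ℓ)=(0.7644,308.70°,2.0455) → tip=(0.8120,-1.0136,1.3082)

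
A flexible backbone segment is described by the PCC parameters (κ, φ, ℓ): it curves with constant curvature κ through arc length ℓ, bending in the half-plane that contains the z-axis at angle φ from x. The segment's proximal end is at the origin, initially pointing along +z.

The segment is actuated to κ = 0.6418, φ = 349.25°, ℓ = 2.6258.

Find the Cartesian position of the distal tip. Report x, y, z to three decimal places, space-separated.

1.706 -0.324 1.548

θ = κ·ℓ = 0.6418 × 2.6258 = 1.68524 rad
ρ = (1 − cos θ)/κ = (1 − -0.11419)/0.6418 = 1.73604
z = sin θ / κ = 0.99346/0.6418 = 1.54793
x = ρ cos φ = 1.73604 × cos(349.25°) = 1.70558
y = ρ sin φ = 1.73604 × sin(349.25°) = -0.32381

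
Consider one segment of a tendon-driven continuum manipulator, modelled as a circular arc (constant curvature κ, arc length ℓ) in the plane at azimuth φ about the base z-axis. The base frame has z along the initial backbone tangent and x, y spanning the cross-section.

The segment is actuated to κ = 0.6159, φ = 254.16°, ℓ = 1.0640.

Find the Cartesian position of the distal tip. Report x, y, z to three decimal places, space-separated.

θ = κ·ℓ = 0.6159 × 1.0640 = 0.65532 rad
ρ = (1 − cos θ)/κ = (1 − 0.79285)/0.6159 = 0.33633
z = sin θ / κ = 0.60941/0.6159 = 0.98946
x = ρ cos φ = 0.33633 × cos(254.16°) = -0.09180
y = ρ sin φ = 0.33633 × sin(254.16°) = -0.32356

-0.092 -0.324 0.989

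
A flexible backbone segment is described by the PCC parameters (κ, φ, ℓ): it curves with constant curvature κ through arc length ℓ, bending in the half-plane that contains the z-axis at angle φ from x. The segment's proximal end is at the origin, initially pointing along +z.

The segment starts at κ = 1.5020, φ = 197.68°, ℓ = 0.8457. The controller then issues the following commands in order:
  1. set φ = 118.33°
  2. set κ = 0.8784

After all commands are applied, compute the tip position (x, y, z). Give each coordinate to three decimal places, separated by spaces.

initial: κ=1.5020, φ=197.68°, ℓ=0.8457
cmd 1: set φ=118.33° → (κ,φ,ℓ)=(1.5020,118.33°,0.8457) → tip=(-0.2224,0.4125,0.6359)
cmd 2: set κ=0.8784 → (κ,φ,ℓ)=(0.8784,118.33°,0.8457) → tip=(-0.1423,0.2640,0.7700)

-0.142 0.264 0.770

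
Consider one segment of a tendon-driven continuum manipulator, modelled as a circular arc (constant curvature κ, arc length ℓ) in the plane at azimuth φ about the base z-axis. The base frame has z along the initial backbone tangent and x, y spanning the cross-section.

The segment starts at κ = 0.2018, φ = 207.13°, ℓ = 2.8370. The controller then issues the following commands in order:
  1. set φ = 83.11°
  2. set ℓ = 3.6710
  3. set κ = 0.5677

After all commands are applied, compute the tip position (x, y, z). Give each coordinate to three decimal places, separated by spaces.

initial: κ=0.2018, φ=207.13°, ℓ=2.8370
cmd 1: set φ=83.11° → (κ,φ,ℓ)=(0.2018,83.11°,2.8370) → tip=(0.0948,0.7845,2.6845)
cmd 2: set ℓ=3.6710 → (κ,φ,ℓ)=(0.2018,83.11°,3.6710) → tip=(0.1558,1.2893,3.3443)
cmd 3: set κ=0.5677 → (κ,φ,ℓ)=(0.5677,83.11°,3.6710) → tip=(0.3151,2.6074,1.5345)

0.315 2.607 1.535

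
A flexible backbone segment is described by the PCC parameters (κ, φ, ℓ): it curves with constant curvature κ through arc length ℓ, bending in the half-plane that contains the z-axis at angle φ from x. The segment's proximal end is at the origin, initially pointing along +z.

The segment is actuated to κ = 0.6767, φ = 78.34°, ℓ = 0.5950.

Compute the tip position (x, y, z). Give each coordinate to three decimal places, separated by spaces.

0.024 0.116 0.579

θ = κ·ℓ = 0.6767 × 0.5950 = 0.40264 rad
ρ = (1 − cos θ)/κ = (1 − 0.92003)/0.6767 = 0.11817
z = sin θ / κ = 0.39185/0.6767 = 0.57905
x = ρ cos φ = 0.11817 × cos(78.34°) = 0.02388
y = ρ sin φ = 0.11817 × sin(78.34°) = 0.11574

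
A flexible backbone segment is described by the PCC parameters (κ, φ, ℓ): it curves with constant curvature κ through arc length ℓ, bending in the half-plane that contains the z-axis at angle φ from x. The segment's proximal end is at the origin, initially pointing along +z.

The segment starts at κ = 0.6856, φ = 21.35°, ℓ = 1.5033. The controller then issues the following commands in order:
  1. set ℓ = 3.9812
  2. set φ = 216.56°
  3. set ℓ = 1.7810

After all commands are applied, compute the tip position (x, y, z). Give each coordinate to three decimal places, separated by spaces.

-0.770 -0.571 1.370

initial: κ=0.6856, φ=21.35°, ℓ=1.5033
cmd 1: set ℓ=3.9812 → (κ,φ,ℓ)=(0.6856,21.35°,3.9812) → tip=(2.6032,1.0176,0.5842)
cmd 2: set φ=216.56° → (κ,φ,ℓ)=(0.6856,216.56°,3.9812) → tip=(-2.2451,-1.6649,0.5842)
cmd 3: set ℓ=1.7810 → (κ,φ,ℓ)=(0.6856,216.56°,1.7810) → tip=(-0.7701,-0.5711,1.3703)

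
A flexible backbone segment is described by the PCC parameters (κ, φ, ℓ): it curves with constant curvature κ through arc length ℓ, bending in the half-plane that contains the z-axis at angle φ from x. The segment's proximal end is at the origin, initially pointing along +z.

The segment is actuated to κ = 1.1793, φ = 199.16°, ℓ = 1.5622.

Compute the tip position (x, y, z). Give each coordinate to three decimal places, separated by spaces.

-1.016 -0.353 0.817

θ = κ·ℓ = 1.1793 × 1.5622 = 1.84230 rad
ρ = (1 − cos θ)/κ = (1 − -0.26818)/1.1793 = 1.07537
z = sin θ / κ = 0.96337/1.1793 = 0.81690
x = ρ cos φ = 1.07537 × cos(199.16°) = -1.01580
y = ρ sin φ = 1.07537 × sin(199.16°) = -0.35294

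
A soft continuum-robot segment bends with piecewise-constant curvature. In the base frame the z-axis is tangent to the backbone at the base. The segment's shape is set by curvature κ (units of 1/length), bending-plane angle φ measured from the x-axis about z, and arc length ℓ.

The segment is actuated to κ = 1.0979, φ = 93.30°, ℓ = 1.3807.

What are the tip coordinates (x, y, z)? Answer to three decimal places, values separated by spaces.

θ = κ·ℓ = 1.0979 × 1.3807 = 1.51587 rad
ρ = (1 − cos θ)/κ = (1 − 0.05490)/1.0979 = 0.86083
z = sin θ / κ = 0.99849/1.0979 = 0.90946
x = ρ cos φ = 0.86083 × cos(93.30°) = -0.04955
y = ρ sin φ = 0.86083 × sin(93.30°) = 0.85940

-0.050 0.859 0.909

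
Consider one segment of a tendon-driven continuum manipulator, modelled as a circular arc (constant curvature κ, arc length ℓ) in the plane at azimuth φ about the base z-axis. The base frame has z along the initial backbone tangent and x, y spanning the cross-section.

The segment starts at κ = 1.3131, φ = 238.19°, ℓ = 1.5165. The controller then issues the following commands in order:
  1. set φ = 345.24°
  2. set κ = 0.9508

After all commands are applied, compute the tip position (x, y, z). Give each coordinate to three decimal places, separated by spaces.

initial: κ=1.3131, φ=238.19°, ℓ=1.5165
cmd 1: set φ=345.24° → (κ,φ,ℓ)=(1.3131,345.24°,1.5165) → tip=(1.0371,-0.2732,0.6952)
cmd 2: set κ=0.9508 → (κ,φ,ℓ)=(0.9508,345.24°,1.5165) → tip=(0.8863,-0.2335,1.0430)

0.886 -0.234 1.043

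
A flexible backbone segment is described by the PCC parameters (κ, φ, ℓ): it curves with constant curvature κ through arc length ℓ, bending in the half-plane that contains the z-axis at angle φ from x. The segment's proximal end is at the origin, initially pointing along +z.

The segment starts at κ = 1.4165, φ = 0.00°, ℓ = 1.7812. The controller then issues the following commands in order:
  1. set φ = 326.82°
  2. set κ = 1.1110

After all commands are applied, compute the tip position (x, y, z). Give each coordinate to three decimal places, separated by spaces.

1.052 -0.688 0.826

initial: κ=1.4165, φ=0.00°, ℓ=1.7812
cmd 1: set φ=326.82° → (κ,φ,ℓ)=(1.4165,326.82°,1.7812) → tip=(1.0723,-0.7011,0.4093)
cmd 2: set κ=1.1110 → (κ,φ,ℓ)=(1.1110,326.82°,1.7812) → tip=(1.0523,-0.6881,0.8262)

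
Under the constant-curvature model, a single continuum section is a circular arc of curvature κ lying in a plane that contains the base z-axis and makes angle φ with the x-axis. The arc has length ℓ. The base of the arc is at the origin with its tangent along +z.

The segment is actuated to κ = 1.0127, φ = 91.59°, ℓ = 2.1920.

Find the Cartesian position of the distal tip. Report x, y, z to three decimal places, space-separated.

θ = κ·ℓ = 1.0127 × 2.1920 = 2.21984 rad
ρ = (1 − cos θ)/κ = (1 − -0.60442)/1.0127 = 1.58430
z = sin θ / κ = 0.79666/1.0127 = 0.78667
x = ρ cos φ = 1.58430 × cos(91.59°) = -0.04396
y = ρ sin φ = 1.58430 × sin(91.59°) = 1.58369

-0.044 1.584 0.787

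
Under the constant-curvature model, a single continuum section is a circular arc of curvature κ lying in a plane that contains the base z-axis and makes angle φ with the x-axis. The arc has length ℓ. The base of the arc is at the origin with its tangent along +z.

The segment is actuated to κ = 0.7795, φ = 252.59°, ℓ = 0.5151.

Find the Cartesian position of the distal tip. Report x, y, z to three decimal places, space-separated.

-0.031 -0.097 0.501

θ = κ·ℓ = 0.7795 × 0.5151 = 0.40152 rad
ρ = (1 − cos θ)/κ = (1 − 0.92047)/0.7795 = 0.10203
z = sin θ / κ = 0.39082/0.7795 = 0.50137
x = ρ cos φ = 0.10203 × cos(252.59°) = -0.03053
y = ρ sin φ = 0.10203 × sin(252.59°) = -0.09736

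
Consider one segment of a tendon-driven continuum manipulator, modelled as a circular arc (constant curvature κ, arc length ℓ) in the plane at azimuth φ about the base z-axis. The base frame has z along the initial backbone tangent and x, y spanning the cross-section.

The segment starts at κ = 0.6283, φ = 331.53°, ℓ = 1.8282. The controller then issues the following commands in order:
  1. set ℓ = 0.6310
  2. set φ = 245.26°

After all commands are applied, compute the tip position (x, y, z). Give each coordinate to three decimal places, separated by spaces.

-0.052 -0.112 0.615

initial: κ=0.6283, φ=331.53°, ℓ=1.8282
cmd 1: set ℓ=0.6310 → (κ,φ,ℓ)=(0.6283,331.53°,0.6310) → tip=(0.1085,-0.0588,0.6146)
cmd 2: set φ=245.26° → (κ,φ,ℓ)=(0.6283,245.26°,0.6310) → tip=(-0.0517,-0.1121,0.6146)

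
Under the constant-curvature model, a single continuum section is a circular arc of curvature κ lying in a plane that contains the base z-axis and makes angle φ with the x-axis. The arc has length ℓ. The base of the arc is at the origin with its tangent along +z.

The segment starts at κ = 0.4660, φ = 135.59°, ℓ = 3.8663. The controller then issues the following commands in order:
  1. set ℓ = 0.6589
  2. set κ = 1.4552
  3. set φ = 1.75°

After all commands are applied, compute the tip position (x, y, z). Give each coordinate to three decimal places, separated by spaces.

0.292 0.009 0.562

initial: κ=0.4660, φ=135.59°, ℓ=3.8663
cmd 1: set ℓ=0.6589 → (κ,φ,ℓ)=(0.4660,135.59°,0.6589) → tip=(-0.0717,0.0702,0.6486)
cmd 2: set κ=1.4552 → (κ,φ,ℓ)=(1.4552,135.59°,0.6589) → tip=(-0.2089,0.2046,0.5625)
cmd 3: set φ=1.75° → (κ,φ,ℓ)=(1.4552,1.75°,0.6589) → tip=(0.2923,0.0089,0.5625)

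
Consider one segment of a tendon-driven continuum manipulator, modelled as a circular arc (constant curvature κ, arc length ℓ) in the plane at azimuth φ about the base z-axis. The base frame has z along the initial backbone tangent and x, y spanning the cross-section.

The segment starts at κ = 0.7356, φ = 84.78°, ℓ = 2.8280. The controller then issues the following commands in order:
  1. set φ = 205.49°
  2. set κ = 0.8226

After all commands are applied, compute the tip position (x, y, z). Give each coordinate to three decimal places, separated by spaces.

initial: κ=0.7356, φ=84.78°, ℓ=2.8280
cmd 1: set φ=205.49° → (κ,φ,ℓ)=(0.7356,205.49°,2.8280) → tip=(-1.8256,-0.8704,1.1868)
cmd 2: set κ=0.8226 → (κ,φ,ℓ)=(0.8226,205.49°,2.8280) → tip=(-1.8497,-0.8819,0.8849)

-1.850 -0.882 0.885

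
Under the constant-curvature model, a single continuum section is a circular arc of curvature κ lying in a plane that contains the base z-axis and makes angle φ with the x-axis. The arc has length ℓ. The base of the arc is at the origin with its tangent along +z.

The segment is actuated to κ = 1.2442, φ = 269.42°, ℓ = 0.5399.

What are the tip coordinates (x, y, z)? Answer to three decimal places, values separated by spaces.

-0.002 -0.175 0.500

θ = κ·ℓ = 1.2442 × 0.5399 = 0.67174 rad
ρ = (1 − cos θ)/κ = (1 − 0.78274)/1.2442 = 0.17462
z = sin θ / κ = 0.62235/1.2442 = 0.50020
x = ρ cos φ = 0.17462 × cos(269.42°) = -0.00177
y = ρ sin φ = 0.17462 × sin(269.42°) = -0.17461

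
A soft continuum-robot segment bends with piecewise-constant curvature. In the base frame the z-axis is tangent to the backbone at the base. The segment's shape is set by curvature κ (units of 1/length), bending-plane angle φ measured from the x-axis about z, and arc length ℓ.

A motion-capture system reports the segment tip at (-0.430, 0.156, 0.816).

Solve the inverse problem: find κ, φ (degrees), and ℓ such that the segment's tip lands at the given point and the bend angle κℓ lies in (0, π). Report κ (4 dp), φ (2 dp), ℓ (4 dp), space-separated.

ρ = √(x²+y²) = √(-0.430² + 0.156²) = 0.45742
φ = atan2(y, x) mod 360° = atan2(0.156, -0.430) = 160.0597°
|p|² = ρ² + z² = 0.45742² + 0.816² = 0.87509
κ = 2ρ / |p|² = 2×0.45742 / 0.87509 = 1.04543
θ = 2·atan2(ρ, z) = 2·atan2(0.45742, 0.816) = 1.02184 rad
ℓ = θ/κ = 1.02184/1.04543 = 0.97744

1.0454 160.06 0.9774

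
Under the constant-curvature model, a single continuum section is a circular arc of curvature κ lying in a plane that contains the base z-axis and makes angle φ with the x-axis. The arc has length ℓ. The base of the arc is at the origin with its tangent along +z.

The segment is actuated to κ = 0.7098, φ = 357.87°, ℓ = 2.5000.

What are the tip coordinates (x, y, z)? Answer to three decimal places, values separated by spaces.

θ = κ·ℓ = 0.7098 × 2.5000 = 1.77450 rad
ρ = (1 − cos θ)/κ = (1 − -0.20230)/0.7098 = 1.69385
z = sin θ / κ = 0.97932/0.7098 = 1.37972
x = ρ cos φ = 1.69385 × cos(357.87°) = 1.69268
y = ρ sin φ = 1.69385 × sin(357.87°) = -0.06296

1.693 -0.063 1.380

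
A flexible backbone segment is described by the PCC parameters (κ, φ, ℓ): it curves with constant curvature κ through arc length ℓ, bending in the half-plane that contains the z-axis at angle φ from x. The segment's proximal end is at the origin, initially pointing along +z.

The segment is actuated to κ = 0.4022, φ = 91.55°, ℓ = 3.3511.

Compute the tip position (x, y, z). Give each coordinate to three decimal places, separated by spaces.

θ = κ·ℓ = 0.4022 × 3.3511 = 1.34781 rad
ρ = (1 − cos θ)/κ = (1 − 0.22114)/0.4022 = 1.93650
z = sin θ / κ = 0.97524/0.4022 = 2.42477
x = ρ cos φ = 1.93650 × cos(91.55°) = -0.05238
y = ρ sin φ = 1.93650 × sin(91.55°) = 1.93579

-0.052 1.936 2.425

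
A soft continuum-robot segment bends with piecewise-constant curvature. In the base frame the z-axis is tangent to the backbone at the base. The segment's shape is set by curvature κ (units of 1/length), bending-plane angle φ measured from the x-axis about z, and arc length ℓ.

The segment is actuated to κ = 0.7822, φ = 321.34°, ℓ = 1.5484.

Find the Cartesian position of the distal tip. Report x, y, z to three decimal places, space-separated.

0.647 -0.518 1.197

θ = κ·ℓ = 0.7822 × 1.5484 = 1.21116 rad
ρ = (1 − cos θ)/κ = (1 − 0.35194)/0.7822 = 0.82852
z = sin θ / κ = 0.93602/0.7822 = 1.19666
x = ρ cos φ = 0.82852 × cos(321.34°) = 0.64696
y = ρ sin φ = 0.82852 × sin(321.34°) = -0.51757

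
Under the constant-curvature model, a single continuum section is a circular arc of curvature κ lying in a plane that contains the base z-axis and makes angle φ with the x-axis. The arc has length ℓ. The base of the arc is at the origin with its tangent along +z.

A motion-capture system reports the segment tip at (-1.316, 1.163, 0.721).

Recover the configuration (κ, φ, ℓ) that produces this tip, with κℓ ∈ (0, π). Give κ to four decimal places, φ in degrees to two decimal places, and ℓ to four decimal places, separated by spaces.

0.9745 138.53 2.4242

ρ = √(x²+y²) = √(-1.316² + 1.163²) = 1.75625
φ = atan2(y, x) mod 360° = atan2(1.163, -1.316) = 138.5317°
|p|² = ρ² + z² = 1.75625² + 0.721² = 3.60427
κ = 2ρ / |p|² = 2×1.75625 / 3.60427 = 0.97454
θ = 2·atan2(ρ, z) = 2·atan2(1.75625, 0.721) = 2.36249 rad
ℓ = θ/κ = 2.36249/0.97454 = 2.42420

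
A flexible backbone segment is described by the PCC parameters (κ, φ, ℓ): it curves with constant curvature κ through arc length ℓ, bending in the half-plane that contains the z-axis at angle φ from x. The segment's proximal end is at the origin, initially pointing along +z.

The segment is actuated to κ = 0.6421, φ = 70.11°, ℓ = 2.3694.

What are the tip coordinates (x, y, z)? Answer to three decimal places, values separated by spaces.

θ = κ·ℓ = 0.6421 × 2.3694 = 1.52139 rad
ρ = (1 − cos θ)/κ = (1 − 0.04938)/0.6421 = 1.48048
z = sin θ / κ = 0.99878/0.6421 = 1.55549
x = ρ cos φ = 1.48048 × cos(70.11°) = 0.50368
y = ρ sin φ = 1.48048 × sin(70.11°) = 1.39216

0.504 1.392 1.555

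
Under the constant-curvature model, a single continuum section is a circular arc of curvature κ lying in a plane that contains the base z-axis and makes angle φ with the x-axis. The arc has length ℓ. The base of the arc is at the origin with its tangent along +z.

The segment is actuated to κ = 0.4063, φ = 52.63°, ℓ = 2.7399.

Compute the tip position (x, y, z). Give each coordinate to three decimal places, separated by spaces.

θ = κ·ℓ = 0.4063 × 2.7399 = 1.11322 rad
ρ = (1 − cos θ)/κ = (1 − 0.44177)/0.4063 = 1.37393
z = sin θ / κ = 0.89713/0.4063 = 2.20804
x = ρ cos φ = 1.37393 × cos(52.63°) = 0.83392
y = ρ sin φ = 1.37393 × sin(52.63°) = 1.09190

0.834 1.092 2.208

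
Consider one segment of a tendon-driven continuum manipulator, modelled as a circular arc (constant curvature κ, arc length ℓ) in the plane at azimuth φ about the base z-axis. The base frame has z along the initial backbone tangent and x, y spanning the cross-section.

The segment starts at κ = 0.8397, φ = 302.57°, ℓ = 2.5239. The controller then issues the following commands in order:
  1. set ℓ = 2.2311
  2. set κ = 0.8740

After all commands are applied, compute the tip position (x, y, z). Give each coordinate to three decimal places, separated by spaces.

initial: κ=0.8397, φ=302.57°, ℓ=2.5239
cmd 1: set ℓ=2.2311 → (κ,φ,ℓ)=(0.8397,302.57°,2.2311) → tip=(0.8322,-1.3027,1.1368)
cmd 2: set κ=0.8740 → (κ,φ,ℓ)=(0.8740,302.57°,2.2311) → tip=(0.8439,-1.3211,1.0629)

0.844 -1.321 1.063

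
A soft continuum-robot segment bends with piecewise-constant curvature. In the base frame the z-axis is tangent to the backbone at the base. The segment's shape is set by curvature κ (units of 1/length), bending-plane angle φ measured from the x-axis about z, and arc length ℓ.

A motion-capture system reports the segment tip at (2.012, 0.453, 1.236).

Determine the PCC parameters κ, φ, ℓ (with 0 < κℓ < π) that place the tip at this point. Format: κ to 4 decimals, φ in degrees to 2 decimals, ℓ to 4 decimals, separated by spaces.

0.7135 12.69 2.8897

ρ = √(x²+y²) = √(2.012² + 0.453²) = 2.06237
φ = atan2(y, x) mod 360° = atan2(0.453, 2.012) = 12.6885°
|p|² = ρ² + z² = 2.06237² + 1.236² = 5.78105
κ = 2ρ / |p|² = 2×2.06237 / 5.78105 = 0.71349
θ = 2·atan2(ρ, z) = 2·atan2(2.06237, 1.236) = 2.06177 rad
ℓ = θ/κ = 2.06177/0.71349 = 2.88968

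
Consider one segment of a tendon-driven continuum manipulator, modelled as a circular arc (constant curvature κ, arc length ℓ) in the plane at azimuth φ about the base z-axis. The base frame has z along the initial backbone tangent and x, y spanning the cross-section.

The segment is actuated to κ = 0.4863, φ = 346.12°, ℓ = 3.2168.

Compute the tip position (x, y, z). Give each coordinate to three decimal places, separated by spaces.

θ = κ·ℓ = 0.4863 × 3.2168 = 1.56433 rad
ρ = (1 − cos θ)/κ = (1 − 0.00647)/0.4863 = 2.04305
z = sin θ / κ = 0.99998/0.4863 = 2.05630
x = ρ cos φ = 2.04305 × cos(346.12°) = 1.98339
y = ρ sin φ = 2.04305 × sin(346.12°) = -0.49010

1.983 -0.490 2.056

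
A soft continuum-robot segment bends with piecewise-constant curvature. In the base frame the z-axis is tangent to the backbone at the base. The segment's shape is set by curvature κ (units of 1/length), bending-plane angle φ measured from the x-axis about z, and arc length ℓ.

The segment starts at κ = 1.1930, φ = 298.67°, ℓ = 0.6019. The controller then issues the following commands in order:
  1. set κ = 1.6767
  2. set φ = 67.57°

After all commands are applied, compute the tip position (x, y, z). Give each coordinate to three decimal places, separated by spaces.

initial: κ=1.1930, φ=298.67°, ℓ=0.6019
cmd 1: set κ=1.6767 → (κ,φ,ℓ)=(1.6767,298.67°,0.6019) → tip=(0.1338,-0.2446,0.5048)
cmd 2: set φ=67.57° → (κ,φ,ℓ)=(1.6767,67.57°,0.6019) → tip=(0.1064,0.2577,0.5048)

0.106 0.258 0.505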